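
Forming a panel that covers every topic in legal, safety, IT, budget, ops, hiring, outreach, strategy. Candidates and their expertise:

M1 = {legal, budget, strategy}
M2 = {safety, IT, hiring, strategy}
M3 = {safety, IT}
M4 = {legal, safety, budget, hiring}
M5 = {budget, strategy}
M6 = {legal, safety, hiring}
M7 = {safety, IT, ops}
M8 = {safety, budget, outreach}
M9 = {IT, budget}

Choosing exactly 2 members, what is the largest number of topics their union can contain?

Choosing M1, M2 covers {legal, safety, IT, budget, hiring, strategy} — 6 topics.
No choice of 2 members does better; here ops, outreach are left uncovered.

6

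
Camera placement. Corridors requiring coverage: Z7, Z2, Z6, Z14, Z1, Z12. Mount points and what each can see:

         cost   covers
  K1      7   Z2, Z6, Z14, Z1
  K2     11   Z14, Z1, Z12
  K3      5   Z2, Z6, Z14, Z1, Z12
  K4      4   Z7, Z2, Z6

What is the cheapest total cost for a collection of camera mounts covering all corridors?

K3, K4 cover every corridor at cost 5 + 4 = 9.
Any cover uses at least 2 camera mounts; among all covering selections none totals below 9.

9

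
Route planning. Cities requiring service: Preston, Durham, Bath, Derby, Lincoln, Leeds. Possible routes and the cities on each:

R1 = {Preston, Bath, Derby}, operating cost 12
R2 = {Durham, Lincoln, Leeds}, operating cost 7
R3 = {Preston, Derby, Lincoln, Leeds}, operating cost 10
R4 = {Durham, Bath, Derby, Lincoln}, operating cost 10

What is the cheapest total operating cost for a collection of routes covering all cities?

R1, R2 cover every city at operating cost 12 + 7 = 19.
Any cover uses at least 2 routes; among all covering selections none totals below 19.

19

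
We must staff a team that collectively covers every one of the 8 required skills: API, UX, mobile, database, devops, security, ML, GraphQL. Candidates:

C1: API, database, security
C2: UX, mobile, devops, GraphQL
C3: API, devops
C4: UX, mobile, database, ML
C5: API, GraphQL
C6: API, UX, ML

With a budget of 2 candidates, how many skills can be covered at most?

7

Choosing C1, C2 covers {API, UX, mobile, database, devops, security, GraphQL} — 7 skills.
No choice of 2 candidates does better; here ML is left uncovered.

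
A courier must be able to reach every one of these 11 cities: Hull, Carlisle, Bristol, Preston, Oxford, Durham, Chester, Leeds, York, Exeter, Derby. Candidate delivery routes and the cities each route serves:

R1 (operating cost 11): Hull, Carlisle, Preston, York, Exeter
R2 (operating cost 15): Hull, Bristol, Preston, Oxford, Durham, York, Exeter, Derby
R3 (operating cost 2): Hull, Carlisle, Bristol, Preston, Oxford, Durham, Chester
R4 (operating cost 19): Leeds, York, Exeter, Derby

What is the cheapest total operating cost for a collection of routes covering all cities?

21

R3, R4 cover every city at operating cost 2 + 19 = 21.
Any cover uses at least 2 routes; among all covering selections none totals below 21.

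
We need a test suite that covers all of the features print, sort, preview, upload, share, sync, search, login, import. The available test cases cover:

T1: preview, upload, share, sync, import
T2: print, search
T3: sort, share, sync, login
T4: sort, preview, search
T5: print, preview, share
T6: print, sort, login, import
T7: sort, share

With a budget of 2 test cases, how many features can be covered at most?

Choosing T1, T6 covers {print, sort, preview, upload, share, sync, login, import} — 8 features.
No choice of 2 test cases does better; here search is left uncovered.

8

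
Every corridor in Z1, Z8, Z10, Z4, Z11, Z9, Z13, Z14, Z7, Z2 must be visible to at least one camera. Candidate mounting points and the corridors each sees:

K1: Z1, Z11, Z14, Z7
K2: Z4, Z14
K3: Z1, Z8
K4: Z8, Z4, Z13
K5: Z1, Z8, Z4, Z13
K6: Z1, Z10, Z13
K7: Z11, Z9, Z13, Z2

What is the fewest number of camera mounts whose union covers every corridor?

4

K1, K4, K6, K7 together cover {Z1, Z8, Z10, Z4, Z11, Z9, Z13, Z14, Z7, Z2} — every corridor.
No 3 of the 7 camera mounts cover everything (all 35 triples fall short), so 4 is minimum.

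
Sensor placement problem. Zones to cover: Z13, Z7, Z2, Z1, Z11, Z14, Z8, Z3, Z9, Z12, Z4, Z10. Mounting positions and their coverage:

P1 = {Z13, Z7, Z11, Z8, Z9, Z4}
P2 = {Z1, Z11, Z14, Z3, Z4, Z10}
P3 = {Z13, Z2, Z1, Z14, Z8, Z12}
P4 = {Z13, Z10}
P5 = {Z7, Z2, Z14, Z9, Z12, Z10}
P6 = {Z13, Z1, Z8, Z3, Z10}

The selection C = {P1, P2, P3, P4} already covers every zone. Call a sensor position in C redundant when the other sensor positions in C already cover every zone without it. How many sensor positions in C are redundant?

Drop P1: Z7, Z9 uncovered — not redundant.
Drop P2: Z3 uncovered — not redundant.
Drop P3: Z2, Z12 uncovered — not redundant.
Drop P4: the rest still cover every zone — redundant.
1 redundant: P4.

1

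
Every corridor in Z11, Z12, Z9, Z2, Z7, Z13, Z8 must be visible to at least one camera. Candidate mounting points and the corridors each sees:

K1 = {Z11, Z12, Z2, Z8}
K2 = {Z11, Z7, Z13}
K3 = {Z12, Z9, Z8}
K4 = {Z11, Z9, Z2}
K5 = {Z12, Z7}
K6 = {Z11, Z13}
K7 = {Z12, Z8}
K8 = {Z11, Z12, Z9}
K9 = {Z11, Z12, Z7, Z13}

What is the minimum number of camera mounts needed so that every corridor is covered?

3

K1, K2, K3 together cover {Z11, Z12, Z9, Z2, Z7, Z13, Z8} — every corridor.
No 2 of the 9 camera mounts cover everything (all 36 pairs fall short), so 3 is minimum.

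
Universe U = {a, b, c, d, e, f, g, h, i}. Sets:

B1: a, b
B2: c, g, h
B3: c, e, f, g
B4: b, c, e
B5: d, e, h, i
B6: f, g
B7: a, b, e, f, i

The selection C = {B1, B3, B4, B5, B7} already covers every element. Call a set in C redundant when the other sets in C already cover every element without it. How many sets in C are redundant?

3

Drop B1: the rest still cover every element — redundant.
Drop B3: g uncovered — not redundant.
Drop B4: the rest still cover every element — redundant.
Drop B5: d, h uncovered — not redundant.
Drop B7: the rest still cover every element — redundant.
3 redundant: B1, B4, B7.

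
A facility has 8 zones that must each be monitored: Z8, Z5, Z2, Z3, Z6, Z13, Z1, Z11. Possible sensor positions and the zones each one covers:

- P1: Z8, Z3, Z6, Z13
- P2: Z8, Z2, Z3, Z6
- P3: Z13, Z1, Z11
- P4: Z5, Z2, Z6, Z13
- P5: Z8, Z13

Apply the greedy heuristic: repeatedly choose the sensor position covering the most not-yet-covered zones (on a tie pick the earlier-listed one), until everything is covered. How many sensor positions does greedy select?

Pick 1: P1 covers 4 new zones (Z8, Z3, Z6, Z13).
Pick 2: P3 covers 2 new zones (Z1, Z11).
Pick 3: P4 covers 2 new zones (Z5, Z2).
Greedy uses 3 sensor positions.

3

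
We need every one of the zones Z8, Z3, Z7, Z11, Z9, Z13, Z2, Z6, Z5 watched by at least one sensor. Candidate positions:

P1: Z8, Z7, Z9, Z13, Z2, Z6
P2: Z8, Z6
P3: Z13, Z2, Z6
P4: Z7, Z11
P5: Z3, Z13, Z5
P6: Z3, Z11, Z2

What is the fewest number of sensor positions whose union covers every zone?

P1, P4, P5 together cover {Z8, Z3, Z7, Z11, Z9, Z13, Z2, Z6, Z5} — every zone.
No 2 of the 6 sensor positions cover everything (all 15 pairs fall short), so 3 is minimum.

3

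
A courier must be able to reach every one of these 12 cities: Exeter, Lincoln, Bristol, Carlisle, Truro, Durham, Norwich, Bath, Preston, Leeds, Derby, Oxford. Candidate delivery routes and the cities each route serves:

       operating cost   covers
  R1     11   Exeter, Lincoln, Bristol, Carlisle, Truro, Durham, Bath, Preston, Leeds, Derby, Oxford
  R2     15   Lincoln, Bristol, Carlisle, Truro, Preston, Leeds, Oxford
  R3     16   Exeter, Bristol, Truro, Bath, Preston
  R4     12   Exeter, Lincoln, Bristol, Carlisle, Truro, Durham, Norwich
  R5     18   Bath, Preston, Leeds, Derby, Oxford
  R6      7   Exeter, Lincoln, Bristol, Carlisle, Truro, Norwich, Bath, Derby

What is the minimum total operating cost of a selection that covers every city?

R1, R6 cover every city at operating cost 11 + 7 = 18.
Any cover uses at least 2 routes; among all covering selections none totals below 18.

18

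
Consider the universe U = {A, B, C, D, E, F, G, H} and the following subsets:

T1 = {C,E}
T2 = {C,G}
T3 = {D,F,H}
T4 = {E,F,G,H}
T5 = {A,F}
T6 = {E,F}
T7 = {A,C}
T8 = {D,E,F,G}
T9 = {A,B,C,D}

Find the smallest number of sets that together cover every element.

T4, T9 together cover {A, B, C, D, E, F, G, H} — every element.
No single set contains all 8 elements, so 2 is optimal.

2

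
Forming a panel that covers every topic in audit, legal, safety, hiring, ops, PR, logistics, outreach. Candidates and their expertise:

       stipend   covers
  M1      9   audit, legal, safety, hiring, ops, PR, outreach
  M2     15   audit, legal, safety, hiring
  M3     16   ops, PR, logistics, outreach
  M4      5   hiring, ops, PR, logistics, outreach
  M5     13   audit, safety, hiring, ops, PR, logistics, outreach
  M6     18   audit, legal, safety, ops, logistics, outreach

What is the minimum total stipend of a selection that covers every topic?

14

M1, M4 cover every topic at stipend 9 + 5 = 14.
Any cover uses at least 2 members; among all covering selections none totals below 14.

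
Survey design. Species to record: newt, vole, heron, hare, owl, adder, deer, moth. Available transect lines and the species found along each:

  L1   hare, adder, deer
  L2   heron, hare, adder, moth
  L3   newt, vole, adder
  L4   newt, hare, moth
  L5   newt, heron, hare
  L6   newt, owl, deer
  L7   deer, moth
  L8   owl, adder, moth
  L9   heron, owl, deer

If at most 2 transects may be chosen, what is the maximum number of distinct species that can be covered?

7

Choosing L2, L6 covers {newt, heron, hare, owl, adder, deer, moth} — 7 species.
No choice of 2 transects does better; here vole is left uncovered.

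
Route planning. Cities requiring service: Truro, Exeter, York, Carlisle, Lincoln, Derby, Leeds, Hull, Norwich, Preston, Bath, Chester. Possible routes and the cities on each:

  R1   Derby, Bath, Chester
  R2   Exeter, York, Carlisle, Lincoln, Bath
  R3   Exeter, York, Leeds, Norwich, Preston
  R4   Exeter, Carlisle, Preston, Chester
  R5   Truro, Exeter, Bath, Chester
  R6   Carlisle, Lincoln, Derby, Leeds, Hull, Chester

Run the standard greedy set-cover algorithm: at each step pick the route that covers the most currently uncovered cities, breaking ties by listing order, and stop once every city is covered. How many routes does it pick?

Pick 1: R6 covers 6 new cities (Carlisle, Lincoln, Derby, Leeds, Hull, Chester).
Pick 2: R3 covers 4 new cities (Exeter, York, Norwich, Preston).
Pick 3: R5 covers 2 new cities (Truro, Bath).
Greedy uses 3 routes.

3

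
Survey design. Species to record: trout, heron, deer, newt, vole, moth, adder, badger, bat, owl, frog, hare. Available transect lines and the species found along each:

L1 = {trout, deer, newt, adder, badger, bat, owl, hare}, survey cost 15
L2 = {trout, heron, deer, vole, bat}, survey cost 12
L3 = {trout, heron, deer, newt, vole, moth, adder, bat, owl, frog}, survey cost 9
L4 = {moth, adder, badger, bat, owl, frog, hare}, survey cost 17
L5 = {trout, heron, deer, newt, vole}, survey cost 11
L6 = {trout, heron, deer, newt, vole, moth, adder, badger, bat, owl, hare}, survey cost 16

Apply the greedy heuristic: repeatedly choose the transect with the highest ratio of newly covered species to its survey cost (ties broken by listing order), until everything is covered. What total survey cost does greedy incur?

Pick 1: L3 adds 10 new (trout, heron, deer, newt, vole, moth, adder, bat, owl, frog) at survey cost 9 (ratio 10/9).
Pick 2: L1 adds 2 new (badger, hare) at survey cost 15 (ratio 2/15).
Greedy total survey cost: 9 + 15 = 24.

24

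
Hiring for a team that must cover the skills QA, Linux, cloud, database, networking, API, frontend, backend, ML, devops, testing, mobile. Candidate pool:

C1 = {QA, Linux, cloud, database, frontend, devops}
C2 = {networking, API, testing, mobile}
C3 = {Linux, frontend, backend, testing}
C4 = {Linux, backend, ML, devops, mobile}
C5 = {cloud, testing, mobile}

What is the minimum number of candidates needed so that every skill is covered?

3

C1, C2, C4 together cover {QA, Linux, cloud, database, networking, API, frontend, backend, ML, devops, testing, mobile} — every skill.
No 2 of the 5 candidates cover everything (all 10 pairs fall short), so 3 is minimum.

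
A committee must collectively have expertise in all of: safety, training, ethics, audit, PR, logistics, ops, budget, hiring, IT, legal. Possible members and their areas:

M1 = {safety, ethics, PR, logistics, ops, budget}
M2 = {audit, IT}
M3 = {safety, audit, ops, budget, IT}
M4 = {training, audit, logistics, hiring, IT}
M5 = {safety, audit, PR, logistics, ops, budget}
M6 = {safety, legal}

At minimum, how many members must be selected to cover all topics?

3

M1, M4, M6 together cover {safety, training, ethics, audit, PR, logistics, ops, budget, hiring, IT, legal} — every topic.
No 2 of the 6 members cover everything (all 15 pairs fall short), so 3 is minimum.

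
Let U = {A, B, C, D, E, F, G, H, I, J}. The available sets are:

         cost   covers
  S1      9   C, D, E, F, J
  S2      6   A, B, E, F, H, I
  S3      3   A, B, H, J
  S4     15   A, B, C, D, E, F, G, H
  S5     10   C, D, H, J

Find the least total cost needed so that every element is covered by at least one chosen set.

S2, S3, S4 cover every element at cost 6 + 3 + 15 = 24.
Any cover uses at least 3 sets; among all covering selections none totals below 24.

24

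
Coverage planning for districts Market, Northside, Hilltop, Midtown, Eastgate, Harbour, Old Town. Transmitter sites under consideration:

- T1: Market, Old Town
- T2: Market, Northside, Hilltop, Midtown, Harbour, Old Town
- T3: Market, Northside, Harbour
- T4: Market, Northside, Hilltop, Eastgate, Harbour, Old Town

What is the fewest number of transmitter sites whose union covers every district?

T2, T4 together cover {Market, Northside, Hilltop, Midtown, Eastgate, Harbour, Old Town} — every district.
No single transmitter site contains all 7 districts, so 2 is optimal.

2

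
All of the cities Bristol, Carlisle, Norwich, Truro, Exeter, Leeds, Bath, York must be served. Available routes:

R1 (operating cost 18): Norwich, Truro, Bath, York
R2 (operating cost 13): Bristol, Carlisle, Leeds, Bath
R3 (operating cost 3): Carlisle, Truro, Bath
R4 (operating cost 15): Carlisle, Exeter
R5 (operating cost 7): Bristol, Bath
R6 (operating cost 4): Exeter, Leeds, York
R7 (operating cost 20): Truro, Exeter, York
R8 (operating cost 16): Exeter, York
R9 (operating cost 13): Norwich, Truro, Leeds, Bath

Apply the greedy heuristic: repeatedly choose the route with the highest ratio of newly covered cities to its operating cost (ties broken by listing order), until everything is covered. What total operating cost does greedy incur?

27

Pick 1: R3 adds 3 new (Carlisle, Truro, Bath) at operating cost 3 (ratio 3/3).
Pick 2: R6 adds 3 new (Exeter, Leeds, York) at operating cost 4 (ratio 3/4).
Pick 3: R5 adds 1 new (Bristol) at operating cost 7 (ratio 1/7).
Pick 4: R9 adds 1 new (Norwich) at operating cost 13 (ratio 1/13).
Greedy total operating cost: 3 + 4 + 7 + 13 = 27.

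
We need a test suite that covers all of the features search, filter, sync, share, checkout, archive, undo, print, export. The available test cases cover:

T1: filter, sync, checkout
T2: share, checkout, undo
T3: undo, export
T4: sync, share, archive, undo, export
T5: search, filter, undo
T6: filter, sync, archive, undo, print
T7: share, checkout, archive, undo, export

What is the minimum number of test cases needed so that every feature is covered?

3

T5, T6, T7 together cover {search, filter, sync, share, checkout, archive, undo, print, export} — every feature.
No 2 of the 7 test cases cover everything (all 21 pairs fall short), so 3 is minimum.
Greedy (largest uncovered first) would take T4, T1, T5, T6 — 4 test cases — but 3 suffice.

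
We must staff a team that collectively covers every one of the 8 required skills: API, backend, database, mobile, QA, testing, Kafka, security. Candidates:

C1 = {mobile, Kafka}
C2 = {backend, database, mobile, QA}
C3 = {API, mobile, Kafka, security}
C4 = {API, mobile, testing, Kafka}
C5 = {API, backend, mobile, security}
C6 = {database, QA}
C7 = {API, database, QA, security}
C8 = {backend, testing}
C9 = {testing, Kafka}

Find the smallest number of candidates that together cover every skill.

3

C1, C7, C8 together cover {API, backend, database, mobile, QA, testing, Kafka, security} — every skill.
No 2 of the 9 candidates cover everything (all 36 pairs fall short), so 3 is minimum.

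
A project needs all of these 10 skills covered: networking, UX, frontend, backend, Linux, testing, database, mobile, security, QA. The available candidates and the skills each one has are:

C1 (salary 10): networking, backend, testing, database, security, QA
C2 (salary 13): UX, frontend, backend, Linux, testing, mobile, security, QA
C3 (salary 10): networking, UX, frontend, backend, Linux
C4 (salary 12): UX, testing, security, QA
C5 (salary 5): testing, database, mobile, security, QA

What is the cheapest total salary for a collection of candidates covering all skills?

C3, C5 cover every skill at salary 10 + 5 = 15.
Any cover uses at least 2 candidates; among all covering selections none totals below 15.

15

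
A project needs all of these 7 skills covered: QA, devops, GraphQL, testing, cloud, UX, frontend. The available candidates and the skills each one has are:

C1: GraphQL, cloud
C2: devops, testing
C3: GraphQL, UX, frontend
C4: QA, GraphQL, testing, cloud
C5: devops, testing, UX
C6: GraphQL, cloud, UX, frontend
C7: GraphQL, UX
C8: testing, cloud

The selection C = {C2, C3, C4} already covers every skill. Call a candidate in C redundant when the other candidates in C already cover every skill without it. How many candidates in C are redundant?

0

Drop C2: devops uncovered — not redundant.
Drop C3: UX, frontend uncovered — not redundant.
Drop C4: QA, cloud uncovered — not redundant.
None of the candidates in C is redundant.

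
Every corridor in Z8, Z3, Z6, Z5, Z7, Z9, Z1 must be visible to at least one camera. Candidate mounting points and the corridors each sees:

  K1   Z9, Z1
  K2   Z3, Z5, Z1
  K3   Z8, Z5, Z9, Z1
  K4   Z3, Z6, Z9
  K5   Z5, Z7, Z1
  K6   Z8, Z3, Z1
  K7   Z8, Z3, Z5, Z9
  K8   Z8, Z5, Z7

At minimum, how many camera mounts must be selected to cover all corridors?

K1, K4, K8 together cover {Z8, Z3, Z6, Z5, Z7, Z9, Z1} — every corridor.
No 2 of the 8 camera mounts cover everything (all 28 pairs fall short), so 3 is minimum.

3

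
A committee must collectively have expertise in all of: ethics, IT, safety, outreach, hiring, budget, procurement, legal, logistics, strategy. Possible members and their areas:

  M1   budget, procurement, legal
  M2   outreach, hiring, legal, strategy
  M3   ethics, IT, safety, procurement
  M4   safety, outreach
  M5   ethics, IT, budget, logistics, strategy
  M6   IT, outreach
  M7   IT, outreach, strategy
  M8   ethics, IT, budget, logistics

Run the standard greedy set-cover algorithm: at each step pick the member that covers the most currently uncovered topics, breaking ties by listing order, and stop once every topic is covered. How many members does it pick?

3

Pick 1: M5 covers 5 new topics (ethics, IT, budget, logistics, strategy).
Pick 2: M2 covers 3 new topics (outreach, hiring, legal).
Pick 3: M3 covers 2 new topics (safety, procurement).
Greedy uses 3 members.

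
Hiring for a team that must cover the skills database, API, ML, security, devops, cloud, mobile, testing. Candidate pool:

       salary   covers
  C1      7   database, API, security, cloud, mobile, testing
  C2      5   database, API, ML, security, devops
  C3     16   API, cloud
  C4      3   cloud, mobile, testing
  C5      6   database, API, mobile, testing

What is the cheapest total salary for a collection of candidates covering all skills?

C2, C4 cover every skill at salary 5 + 3 = 8.
Any cover uses at least 2 candidates; among all covering selections none totals below 8.

8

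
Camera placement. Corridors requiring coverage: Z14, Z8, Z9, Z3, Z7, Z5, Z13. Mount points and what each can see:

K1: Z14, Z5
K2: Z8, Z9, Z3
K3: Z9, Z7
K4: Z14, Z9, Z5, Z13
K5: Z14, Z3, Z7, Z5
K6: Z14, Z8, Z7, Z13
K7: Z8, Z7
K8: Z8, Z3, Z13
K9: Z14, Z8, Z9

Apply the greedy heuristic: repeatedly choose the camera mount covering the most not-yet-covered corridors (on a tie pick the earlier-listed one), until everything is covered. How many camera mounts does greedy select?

Pick 1: K4 covers 4 new corridors (Z14, Z9, Z5, Z13).
Pick 2: K2 covers 2 new corridors (Z8, Z3).
Pick 3: K3 covers 1 new corridors (Z7).
Greedy uses 3 camera mounts.

3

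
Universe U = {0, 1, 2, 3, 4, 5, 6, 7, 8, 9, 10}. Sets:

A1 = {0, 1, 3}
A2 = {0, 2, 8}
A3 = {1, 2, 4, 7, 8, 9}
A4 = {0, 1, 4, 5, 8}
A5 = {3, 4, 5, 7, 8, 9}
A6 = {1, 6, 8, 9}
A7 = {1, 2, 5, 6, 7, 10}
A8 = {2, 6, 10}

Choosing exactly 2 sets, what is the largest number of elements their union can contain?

Choosing A5, A7 covers {1, 2, 3, 4, 5, 6, 7, 8, 9, 10} — 10 elements.
No choice of 2 sets does better; here 0 is left uncovered.

10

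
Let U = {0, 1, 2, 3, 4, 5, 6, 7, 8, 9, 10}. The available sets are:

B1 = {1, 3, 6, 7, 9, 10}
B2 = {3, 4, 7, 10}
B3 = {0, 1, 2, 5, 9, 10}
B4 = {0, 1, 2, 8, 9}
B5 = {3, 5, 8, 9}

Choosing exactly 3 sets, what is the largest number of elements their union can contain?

Choosing B1, B2, B3 covers {0, 1, 2, 3, 4, 5, 6, 7, 9, 10} — 10 elements.
No choice of 3 sets does better; here 8 is left uncovered.

10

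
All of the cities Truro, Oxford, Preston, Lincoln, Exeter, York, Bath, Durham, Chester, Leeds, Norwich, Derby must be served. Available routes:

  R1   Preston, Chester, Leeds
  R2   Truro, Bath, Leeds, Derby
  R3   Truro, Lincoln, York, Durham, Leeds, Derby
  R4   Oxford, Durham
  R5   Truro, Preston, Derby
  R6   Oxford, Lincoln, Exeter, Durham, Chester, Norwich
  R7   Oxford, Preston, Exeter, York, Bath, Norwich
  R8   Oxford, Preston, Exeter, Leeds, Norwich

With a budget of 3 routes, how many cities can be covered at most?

12

Choosing R1, R3, R7 covers {Truro, Oxford, Preston, Lincoln, Exeter, York, Bath, Durham, Chester, Leeds, Norwich, Derby} — 12 cities.
That is all 12 cities.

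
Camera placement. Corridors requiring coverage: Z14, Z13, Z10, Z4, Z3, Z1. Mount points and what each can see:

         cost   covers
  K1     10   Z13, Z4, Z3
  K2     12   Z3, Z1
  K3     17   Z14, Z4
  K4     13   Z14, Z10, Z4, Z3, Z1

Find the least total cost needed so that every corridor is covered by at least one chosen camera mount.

23

K1, K4 cover every corridor at cost 10 + 13 = 23.
Any cover uses at least 2 camera mounts; among all covering selections none totals below 23.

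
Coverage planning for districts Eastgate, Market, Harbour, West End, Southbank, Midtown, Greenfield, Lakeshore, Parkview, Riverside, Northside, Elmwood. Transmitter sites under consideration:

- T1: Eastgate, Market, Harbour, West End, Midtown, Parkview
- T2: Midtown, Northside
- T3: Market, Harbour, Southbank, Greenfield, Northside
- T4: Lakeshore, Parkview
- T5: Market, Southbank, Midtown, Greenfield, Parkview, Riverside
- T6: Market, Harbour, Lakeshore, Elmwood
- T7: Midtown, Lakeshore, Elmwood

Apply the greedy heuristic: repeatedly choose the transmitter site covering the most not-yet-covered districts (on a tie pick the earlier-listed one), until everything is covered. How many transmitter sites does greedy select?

4

Pick 1: T1 covers 6 new districts (Eastgate, Market, Harbour, West End, Midtown, Parkview).
Pick 2: T3 covers 3 new districts (Southbank, Greenfield, Northside).
Pick 3: T6 covers 2 new districts (Lakeshore, Elmwood).
Pick 4: T5 covers 1 new districts (Riverside).
Greedy uses 4 transmitter sites.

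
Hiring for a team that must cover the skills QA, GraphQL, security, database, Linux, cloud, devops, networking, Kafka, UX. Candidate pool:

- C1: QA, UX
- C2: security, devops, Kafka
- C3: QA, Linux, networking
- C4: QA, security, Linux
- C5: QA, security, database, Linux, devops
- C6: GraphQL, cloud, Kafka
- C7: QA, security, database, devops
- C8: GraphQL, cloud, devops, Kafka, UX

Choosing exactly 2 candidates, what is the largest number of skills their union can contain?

9

Choosing C5, C8 covers {QA, GraphQL, security, database, Linux, cloud, devops, Kafka, UX} — 9 skills.
No choice of 2 candidates does better; here networking is left uncovered.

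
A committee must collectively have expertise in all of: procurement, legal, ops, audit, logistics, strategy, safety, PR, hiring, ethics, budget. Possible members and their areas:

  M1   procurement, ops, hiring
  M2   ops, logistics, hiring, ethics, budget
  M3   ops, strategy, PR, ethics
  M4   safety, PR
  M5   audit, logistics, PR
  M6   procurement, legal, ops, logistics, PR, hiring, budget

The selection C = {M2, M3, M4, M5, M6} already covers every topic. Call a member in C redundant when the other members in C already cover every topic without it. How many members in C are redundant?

Drop M2: the rest still cover every topic — redundant.
Drop M3: strategy uncovered — not redundant.
Drop M4: safety uncovered — not redundant.
Drop M5: audit uncovered — not redundant.
Drop M6: procurement, legal uncovered — not redundant.
1 redundant: M2.

1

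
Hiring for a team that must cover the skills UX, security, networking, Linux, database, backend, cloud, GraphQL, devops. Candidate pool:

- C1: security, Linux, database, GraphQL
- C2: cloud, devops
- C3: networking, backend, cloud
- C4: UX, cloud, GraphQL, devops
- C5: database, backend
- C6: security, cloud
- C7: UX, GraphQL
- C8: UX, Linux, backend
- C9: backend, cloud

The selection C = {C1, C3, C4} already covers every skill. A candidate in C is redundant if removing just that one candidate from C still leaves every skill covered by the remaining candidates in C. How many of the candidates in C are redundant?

0

Drop C1: security, Linux, database uncovered — not redundant.
Drop C3: networking, backend uncovered — not redundant.
Drop C4: UX, devops uncovered — not redundant.
None of the candidates in C is redundant.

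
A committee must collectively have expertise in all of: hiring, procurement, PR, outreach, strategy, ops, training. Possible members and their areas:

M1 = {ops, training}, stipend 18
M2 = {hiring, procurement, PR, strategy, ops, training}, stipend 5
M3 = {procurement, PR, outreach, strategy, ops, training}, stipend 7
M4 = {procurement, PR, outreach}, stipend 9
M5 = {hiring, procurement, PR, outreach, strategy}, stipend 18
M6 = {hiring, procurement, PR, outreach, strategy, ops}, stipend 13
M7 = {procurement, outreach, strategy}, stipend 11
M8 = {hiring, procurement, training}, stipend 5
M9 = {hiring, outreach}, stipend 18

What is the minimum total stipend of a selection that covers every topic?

12

M2, M3 cover every topic at stipend 5 + 7 = 12.
Any cover uses at least 2 members; among all covering selections none totals below 12.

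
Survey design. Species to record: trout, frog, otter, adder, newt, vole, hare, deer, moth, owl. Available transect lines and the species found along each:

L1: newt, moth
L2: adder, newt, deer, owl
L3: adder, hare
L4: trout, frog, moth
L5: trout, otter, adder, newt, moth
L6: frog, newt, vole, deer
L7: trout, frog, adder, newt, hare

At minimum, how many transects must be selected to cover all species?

L2, L3, L5, L6 together cover {trout, frog, otter, adder, newt, vole, hare, deer, moth, owl} — every species.
No 3 of the 7 transects cover everything (all 35 triples fall short), so 4 is minimum.

4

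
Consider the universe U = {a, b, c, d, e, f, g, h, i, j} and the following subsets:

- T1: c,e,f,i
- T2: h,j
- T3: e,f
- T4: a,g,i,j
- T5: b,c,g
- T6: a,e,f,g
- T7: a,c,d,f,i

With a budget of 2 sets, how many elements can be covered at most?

7

Choosing T1, T4 covers {a, c, e, f, g, i, j} — 7 elements.
No choice of 2 sets does better; here b, d, h are left uncovered.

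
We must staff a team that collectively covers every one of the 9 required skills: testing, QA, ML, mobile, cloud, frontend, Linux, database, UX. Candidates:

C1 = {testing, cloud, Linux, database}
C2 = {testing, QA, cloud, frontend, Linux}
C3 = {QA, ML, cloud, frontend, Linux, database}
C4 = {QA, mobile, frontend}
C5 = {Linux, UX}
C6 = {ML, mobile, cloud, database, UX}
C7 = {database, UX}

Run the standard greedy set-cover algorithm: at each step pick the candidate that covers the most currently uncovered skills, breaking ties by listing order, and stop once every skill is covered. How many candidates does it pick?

3

Pick 1: C3 covers 6 new skills (QA, ML, cloud, frontend, Linux, database).
Pick 2: C6 covers 2 new skills (mobile, UX).
Pick 3: C1 covers 1 new skills (testing).
Greedy uses 3 candidates. (The true minimum is 2.)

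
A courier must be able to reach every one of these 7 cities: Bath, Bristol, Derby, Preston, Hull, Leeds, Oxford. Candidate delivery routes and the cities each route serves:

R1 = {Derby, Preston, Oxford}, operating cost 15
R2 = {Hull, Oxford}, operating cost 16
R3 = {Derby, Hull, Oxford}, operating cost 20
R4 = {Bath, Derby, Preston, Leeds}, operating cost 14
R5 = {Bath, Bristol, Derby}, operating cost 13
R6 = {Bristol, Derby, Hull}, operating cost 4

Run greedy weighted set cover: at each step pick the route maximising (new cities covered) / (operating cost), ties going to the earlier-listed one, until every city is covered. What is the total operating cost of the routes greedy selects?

Pick 1: R6 adds 3 new (Bristol, Derby, Hull) at operating cost 4 (ratio 3/4).
Pick 2: R4 adds 3 new (Bath, Preston, Leeds) at operating cost 14 (ratio 3/14).
Pick 3: R1 adds 1 new (Oxford) at operating cost 15 (ratio 1/15).
Greedy total operating cost: 4 + 14 + 15 = 33.

33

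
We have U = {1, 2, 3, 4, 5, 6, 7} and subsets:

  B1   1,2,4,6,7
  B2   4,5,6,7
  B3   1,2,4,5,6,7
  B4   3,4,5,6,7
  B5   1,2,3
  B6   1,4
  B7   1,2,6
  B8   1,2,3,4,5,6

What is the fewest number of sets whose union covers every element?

2

B1, B4 together cover {1, 2, 3, 4, 5, 6, 7} — every element.
No single set contains all 7 elements, so 2 is optimal.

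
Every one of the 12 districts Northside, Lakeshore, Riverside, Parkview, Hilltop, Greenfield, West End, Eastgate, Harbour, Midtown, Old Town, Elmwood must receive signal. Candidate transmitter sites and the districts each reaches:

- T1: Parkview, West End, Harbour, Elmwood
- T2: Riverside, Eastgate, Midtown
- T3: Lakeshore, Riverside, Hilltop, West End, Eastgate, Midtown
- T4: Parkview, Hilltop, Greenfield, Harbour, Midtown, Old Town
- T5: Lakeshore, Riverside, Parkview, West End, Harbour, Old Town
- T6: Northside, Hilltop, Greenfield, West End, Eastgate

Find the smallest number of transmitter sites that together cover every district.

T1, T2, T5, T6 together cover {Northside, Lakeshore, Riverside, Parkview, Hilltop, Greenfield, West End, Eastgate, Harbour, Midtown, Old Town, Elmwood} — every district.
No 3 of the 6 transmitter sites cover everything (all 20 triples fall short), so 4 is minimum.

4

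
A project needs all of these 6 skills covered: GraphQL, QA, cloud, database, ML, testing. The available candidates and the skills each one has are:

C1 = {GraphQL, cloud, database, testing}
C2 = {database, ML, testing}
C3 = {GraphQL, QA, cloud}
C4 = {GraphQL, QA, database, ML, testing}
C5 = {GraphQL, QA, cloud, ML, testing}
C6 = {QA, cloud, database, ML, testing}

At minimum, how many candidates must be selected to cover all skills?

C1, C4 together cover {GraphQL, QA, cloud, database, ML, testing} — every skill.
No single candidate contains all 6 skills, so 2 is optimal.

2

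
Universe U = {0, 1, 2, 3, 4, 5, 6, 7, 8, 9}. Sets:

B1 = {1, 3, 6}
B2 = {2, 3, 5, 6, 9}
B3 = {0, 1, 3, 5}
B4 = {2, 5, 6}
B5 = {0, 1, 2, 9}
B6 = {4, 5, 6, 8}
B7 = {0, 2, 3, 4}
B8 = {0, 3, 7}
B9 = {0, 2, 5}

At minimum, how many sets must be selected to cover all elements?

B5, B6, B8 together cover {0, 1, 2, 3, 4, 5, 6, 7, 8, 9} — every element.
No 2 of the 9 sets cover everything (all 36 pairs fall short), so 3 is minimum.
Greedy (largest uncovered first) would take B2, B3, B6, B8 — 4 sets — but 3 suffice.

3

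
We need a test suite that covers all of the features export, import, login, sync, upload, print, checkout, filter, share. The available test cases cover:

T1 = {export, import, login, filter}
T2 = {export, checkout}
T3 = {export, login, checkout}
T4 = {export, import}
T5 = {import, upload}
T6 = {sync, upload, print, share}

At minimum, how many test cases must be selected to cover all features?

3

T1, T2, T6 together cover {export, import, login, sync, upload, print, checkout, filter, share} — every feature.
No 2 of the 6 test cases cover everything (all 15 pairs fall short), so 3 is minimum.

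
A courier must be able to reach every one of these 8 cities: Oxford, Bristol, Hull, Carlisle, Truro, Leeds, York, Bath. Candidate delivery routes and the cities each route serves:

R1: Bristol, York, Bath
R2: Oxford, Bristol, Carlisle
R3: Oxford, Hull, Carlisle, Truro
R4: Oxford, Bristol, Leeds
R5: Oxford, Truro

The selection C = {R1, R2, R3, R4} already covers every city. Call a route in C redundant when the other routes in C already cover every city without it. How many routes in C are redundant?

Drop R1: York, Bath uncovered — not redundant.
Drop R2: the rest still cover every city — redundant.
Drop R3: Hull, Truro uncovered — not redundant.
Drop R4: Leeds uncovered — not redundant.
1 redundant: R2.

1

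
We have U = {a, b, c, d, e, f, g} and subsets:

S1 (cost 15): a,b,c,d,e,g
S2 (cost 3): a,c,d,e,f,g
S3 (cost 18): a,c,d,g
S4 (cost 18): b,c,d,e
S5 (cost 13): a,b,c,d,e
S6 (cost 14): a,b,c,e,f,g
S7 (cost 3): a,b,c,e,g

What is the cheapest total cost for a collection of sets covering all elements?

S2, S7 cover every element at cost 3 + 3 = 6.
Any cover uses at least 2 sets; among all covering selections none totals below 6.

6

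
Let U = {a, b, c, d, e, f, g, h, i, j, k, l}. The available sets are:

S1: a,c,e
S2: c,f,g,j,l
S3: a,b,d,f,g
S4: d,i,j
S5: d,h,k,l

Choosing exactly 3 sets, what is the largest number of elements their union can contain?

10

Choosing S1, S2, S5 covers {a, c, d, e, f, g, h, j, k, l} — 10 elements.
No choice of 3 sets does better; here b, i are left uncovered.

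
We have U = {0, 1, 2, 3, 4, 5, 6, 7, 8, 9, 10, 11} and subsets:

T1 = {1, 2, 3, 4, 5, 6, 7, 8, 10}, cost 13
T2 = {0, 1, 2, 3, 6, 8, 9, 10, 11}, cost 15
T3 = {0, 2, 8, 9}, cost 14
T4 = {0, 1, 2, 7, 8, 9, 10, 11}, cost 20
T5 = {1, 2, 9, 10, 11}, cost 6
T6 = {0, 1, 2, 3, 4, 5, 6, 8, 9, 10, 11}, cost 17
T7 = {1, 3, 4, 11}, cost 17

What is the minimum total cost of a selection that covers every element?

T1, T2 cover every element at cost 13 + 15 = 28.
Any cover uses at least 2 sets; among all covering selections none totals below 28.

28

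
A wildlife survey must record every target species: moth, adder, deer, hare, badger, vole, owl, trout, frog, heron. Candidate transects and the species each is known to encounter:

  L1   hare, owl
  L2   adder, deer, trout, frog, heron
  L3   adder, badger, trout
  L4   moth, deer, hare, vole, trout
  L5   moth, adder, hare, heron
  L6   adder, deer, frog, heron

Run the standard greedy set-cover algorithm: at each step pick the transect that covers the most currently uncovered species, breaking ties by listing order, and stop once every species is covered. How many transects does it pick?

4

Pick 1: L2 covers 5 new species (adder, deer, trout, frog, heron).
Pick 2: L4 covers 3 new species (moth, hare, vole).
Pick 3: L1 covers 1 new species (owl).
Pick 4: L3 covers 1 new species (badger).
Greedy uses 4 transects.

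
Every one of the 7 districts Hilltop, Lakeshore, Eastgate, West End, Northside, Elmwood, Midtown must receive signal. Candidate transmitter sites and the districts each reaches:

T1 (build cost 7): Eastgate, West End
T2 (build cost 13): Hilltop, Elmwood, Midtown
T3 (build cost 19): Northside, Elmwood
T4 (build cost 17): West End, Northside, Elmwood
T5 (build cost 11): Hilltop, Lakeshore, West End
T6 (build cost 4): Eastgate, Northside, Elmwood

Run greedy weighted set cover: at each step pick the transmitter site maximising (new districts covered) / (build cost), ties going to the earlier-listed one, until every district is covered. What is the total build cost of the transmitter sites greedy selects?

Pick 1: T6 adds 3 new (Eastgate, Northside, Elmwood) at build cost 4 (ratio 3/4).
Pick 2: T5 adds 3 new (Hilltop, Lakeshore, West End) at build cost 11 (ratio 3/11).
Pick 3: T2 adds 1 new (Midtown) at build cost 13 (ratio 1/13).
Greedy total build cost: 4 + 11 + 13 = 28.

28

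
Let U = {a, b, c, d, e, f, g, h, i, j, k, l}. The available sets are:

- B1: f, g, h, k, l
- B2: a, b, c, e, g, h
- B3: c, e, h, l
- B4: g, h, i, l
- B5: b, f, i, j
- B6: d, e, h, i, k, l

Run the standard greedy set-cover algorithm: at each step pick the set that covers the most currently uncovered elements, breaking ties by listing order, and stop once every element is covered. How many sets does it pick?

Pick 1: B2 covers 6 new elements (a, b, c, e, g, h).
Pick 2: B6 covers 4 new elements (d, i, k, l).
Pick 3: B5 covers 2 new elements (f, j).
Greedy uses 3 sets.

3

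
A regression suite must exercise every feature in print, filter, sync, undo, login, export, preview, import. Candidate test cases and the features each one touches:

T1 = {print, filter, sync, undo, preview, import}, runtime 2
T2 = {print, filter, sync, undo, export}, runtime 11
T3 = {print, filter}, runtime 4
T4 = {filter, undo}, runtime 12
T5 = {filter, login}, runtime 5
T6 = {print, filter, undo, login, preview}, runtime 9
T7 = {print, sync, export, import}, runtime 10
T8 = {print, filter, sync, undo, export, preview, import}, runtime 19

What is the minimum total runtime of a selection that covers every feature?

17

T1, T5, T7 cover every feature at runtime 2 + 5 + 10 = 17.
Any cover uses at least 2 test cases; among all covering selections none totals below 17.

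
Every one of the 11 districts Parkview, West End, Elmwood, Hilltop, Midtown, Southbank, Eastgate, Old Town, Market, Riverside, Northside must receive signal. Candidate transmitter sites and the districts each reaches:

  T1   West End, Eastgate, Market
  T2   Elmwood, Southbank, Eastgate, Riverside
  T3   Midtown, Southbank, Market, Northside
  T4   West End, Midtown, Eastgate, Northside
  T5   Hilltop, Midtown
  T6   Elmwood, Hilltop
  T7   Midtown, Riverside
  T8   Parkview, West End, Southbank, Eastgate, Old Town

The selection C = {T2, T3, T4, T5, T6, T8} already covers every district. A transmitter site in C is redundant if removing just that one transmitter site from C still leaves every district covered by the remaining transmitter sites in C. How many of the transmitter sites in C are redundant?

Drop T2: Riverside uncovered — not redundant.
Drop T3: Market uncovered — not redundant.
Drop T4: the rest still cover every district — redundant.
Drop T5: the rest still cover every district — redundant.
Drop T6: the rest still cover every district — redundant.
Drop T8: Parkview, Old Town uncovered — not redundant.
3 redundant: T4, T5, T6.

3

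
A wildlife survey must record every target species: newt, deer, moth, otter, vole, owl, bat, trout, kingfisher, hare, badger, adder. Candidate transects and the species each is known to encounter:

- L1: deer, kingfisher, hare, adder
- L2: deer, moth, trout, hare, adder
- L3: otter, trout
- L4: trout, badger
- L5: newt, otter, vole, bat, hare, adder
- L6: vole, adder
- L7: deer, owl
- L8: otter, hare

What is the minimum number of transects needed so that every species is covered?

L1, L2, L4, L5, L7 together cover {newt, deer, moth, otter, vole, owl, bat, trout, kingfisher, hare, badger, adder} — every species.
No 4 of the 8 transects cover everything (all 70 size-4 selections fall short), so 5 is minimum.

5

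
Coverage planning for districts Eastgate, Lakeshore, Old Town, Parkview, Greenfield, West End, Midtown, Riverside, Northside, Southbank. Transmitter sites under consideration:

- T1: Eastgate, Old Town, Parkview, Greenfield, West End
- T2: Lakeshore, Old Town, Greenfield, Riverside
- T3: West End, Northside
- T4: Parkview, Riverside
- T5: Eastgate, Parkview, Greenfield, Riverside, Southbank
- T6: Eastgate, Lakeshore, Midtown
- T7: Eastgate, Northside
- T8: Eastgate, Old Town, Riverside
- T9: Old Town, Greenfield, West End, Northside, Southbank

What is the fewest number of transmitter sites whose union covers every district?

3

T4, T6, T9 together cover {Eastgate, Lakeshore, Old Town, Parkview, Greenfield, West End, Midtown, Riverside, Northside, Southbank} — every district.
No 2 of the 9 transmitter sites cover everything (all 36 pairs fall short), so 3 is minimum.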